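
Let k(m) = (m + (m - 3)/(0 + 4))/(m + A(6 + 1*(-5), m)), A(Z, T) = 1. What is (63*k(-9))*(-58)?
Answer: -5481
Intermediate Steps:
k(m) = (-3/4 + 5*m/4)/(1 + m) (k(m) = (m + (m - 3)/(0 + 4))/(m + 1) = (m + (-3 + m)/4)/(1 + m) = (m + (-3 + m)*(1/4))/(1 + m) = (m + (-3/4 + m/4))/(1 + m) = (-3/4 + 5*m/4)/(1 + m))
(63*k(-9))*(-58) = (63*((-3 + 5*(-9))/(4*(1 - 9))))*(-58) = (63*((1/4)*(-3 - 45)/(-8)))*(-58) = (63*((1/4)*(-1/8)*(-48)))*(-58) = (63*(3/2))*(-58) = (189/2)*(-58) = -5481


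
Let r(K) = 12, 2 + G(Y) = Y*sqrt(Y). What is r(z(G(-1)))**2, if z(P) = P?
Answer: 144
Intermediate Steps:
G(Y) = -2 + Y**(3/2) (G(Y) = -2 + Y*sqrt(Y) = -2 + Y**(3/2))
r(z(G(-1)))**2 = 12**2 = 144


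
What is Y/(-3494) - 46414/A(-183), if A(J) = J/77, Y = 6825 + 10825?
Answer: 6241949891/319701 ≈ 19524.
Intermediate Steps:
Y = 17650
A(J) = J/77 (A(J) = J*(1/77) = J/77)
Y/(-3494) - 46414/A(-183) = 17650/(-3494) - 46414/((1/77)*(-183)) = 17650*(-1/3494) - 46414/(-183/77) = -8825/1747 - 46414*(-77/183) = -8825/1747 + 3573878/183 = 6241949891/319701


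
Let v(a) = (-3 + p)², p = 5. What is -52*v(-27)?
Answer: -208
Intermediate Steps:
v(a) = 4 (v(a) = (-3 + 5)² = 2² = 4)
-52*v(-27) = -52*4 = -208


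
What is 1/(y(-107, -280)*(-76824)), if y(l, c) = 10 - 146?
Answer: 1/10448064 ≈ 9.5711e-8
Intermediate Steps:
y(l, c) = -136
1/(y(-107, -280)*(-76824)) = 1/(-136*(-76824)) = -1/136*(-1/76824) = 1/10448064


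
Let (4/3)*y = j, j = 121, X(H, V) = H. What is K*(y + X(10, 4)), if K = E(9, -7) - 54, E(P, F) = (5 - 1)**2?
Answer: -7657/2 ≈ -3828.5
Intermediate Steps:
E(P, F) = 16 (E(P, F) = 4**2 = 16)
K = -38 (K = 16 - 54 = -38)
y = 363/4 (y = (3/4)*121 = 363/4 ≈ 90.750)
K*(y + X(10, 4)) = -38*(363/4 + 10) = -38*403/4 = -7657/2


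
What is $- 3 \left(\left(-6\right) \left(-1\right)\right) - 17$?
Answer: $-35$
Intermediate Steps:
$- 3 \left(\left(-6\right) \left(-1\right)\right) - 17 = \left(-3\right) 6 - 17 = -18 - 17 = -35$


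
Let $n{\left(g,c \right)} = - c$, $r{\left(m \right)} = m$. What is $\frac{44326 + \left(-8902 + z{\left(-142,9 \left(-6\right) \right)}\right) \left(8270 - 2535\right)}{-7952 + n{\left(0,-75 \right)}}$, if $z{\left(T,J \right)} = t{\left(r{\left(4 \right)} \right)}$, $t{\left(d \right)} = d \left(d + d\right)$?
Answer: $\frac{50825124}{7877} \approx 6452.3$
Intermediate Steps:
$t{\left(d \right)} = 2 d^{2}$ ($t{\left(d \right)} = d 2 d = 2 d^{2}$)
$z{\left(T,J \right)} = 32$ ($z{\left(T,J \right)} = 2 \cdot 4^{2} = 2 \cdot 16 = 32$)
$\frac{44326 + \left(-8902 + z{\left(-142,9 \left(-6\right) \right)}\right) \left(8270 - 2535\right)}{-7952 + n{\left(0,-75 \right)}} = \frac{44326 + \left(-8902 + 32\right) \left(8270 - 2535\right)}{-7952 - -75} = \frac{44326 - 50869450}{-7952 + 75} = \frac{44326 - 50869450}{-7877} = \left(-50825124\right) \left(- \frac{1}{7877}\right) = \frac{50825124}{7877}$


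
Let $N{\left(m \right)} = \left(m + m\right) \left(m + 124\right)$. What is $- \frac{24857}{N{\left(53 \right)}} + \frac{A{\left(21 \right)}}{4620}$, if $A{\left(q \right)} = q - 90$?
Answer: $- \frac{365201}{272580} \approx -1.3398$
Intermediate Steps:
$A{\left(q \right)} = -90 + q$
$N{\left(m \right)} = 2 m \left(124 + m\right)$
$- \frac{24857}{N{\left(53 \right)}} + \frac{A{\left(21 \right)}}{4620} = - \frac{24857}{2 \cdot 53 \left(124 + 53\right)} + \frac{-90 + 21}{4620} = - \frac{24857}{2 \cdot 53 \cdot 177} - \frac{23}{1540} = - \frac{24857}{18762} - \frac{23}{1540} = \left(-24857\right) \frac{1}{18762} - \frac{23}{1540} = - \frac{469}{354} - \frac{23}{1540} = - \frac{365201}{272580}$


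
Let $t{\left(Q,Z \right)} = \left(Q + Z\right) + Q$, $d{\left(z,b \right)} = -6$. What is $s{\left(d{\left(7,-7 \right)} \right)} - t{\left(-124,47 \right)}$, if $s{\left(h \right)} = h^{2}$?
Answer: $237$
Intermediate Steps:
$t{\left(Q,Z \right)} = Z + 2 Q$
$s{\left(d{\left(7,-7 \right)} \right)} - t{\left(-124,47 \right)} = \left(-6\right)^{2} - \left(47 + 2 \left(-124\right)\right) = 36 - \left(47 - 248\right) = 36 - -201 = 36 + 201 = 237$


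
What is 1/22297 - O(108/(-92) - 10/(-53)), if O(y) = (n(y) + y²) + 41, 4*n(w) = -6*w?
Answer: -2879111891395/66264944834 ≈ -43.448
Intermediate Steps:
n(w) = -3*w/2 (n(w) = (-6*w)/4 = -3*w/2)
O(y) = 41 + y² - 3*y/2 (O(y) = (-3*y/2 + y²) + 41 = (y² - 3*y/2) + 41 = 41 + y² - 3*y/2)
1/22297 - O(108/(-92) - 10/(-53)) = 1/22297 - (41 + (108/(-92) - 10/(-53))² - 3*(108/(-92) - 10/(-53))/2) = 1/22297 - (41 + (108*(-1/92) - 10*(-1/53))² - 3*(108*(-1/92) - 10*(-1/53))/2) = 1/22297 - (41 + (-27/23 + 10/53)² - 3*(-27/23 + 10/53)/2) = 1/22297 - (41 + (-1201/1219)² - 3/2*(-1201/1219)) = 1/22297 - (41 + 1442401/1485961 + 3603/2438) = 1/22297 - 1*129125661/2971922 = 1/22297 - 129125661/2971922 = -2879111891395/66264944834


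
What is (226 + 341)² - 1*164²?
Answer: 294593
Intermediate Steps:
(226 + 341)² - 1*164² = 567² - 1*26896 = 321489 - 26896 = 294593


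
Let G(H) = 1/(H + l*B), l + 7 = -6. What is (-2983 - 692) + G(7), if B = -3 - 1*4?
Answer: -360149/98 ≈ -3675.0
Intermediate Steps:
l = -13 (l = -7 - 6 = -13)
B = -7 (B = -3 - 4 = -7)
G(H) = 1/(91 + H) (G(H) = 1/(H - 13*(-7)) = 1/(H + 91) = 1/(91 + H))
(-2983 - 692) + G(7) = (-2983 - 692) + 1/(91 + 7) = -3675 + 1/98 = -360149/98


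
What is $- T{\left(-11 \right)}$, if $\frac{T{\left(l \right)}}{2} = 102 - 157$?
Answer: $110$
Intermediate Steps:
$T{\left(l \right)} = -110$ ($T{\left(l \right)} = 2 \left(102 - 157\right) = 2 \left(-55\right) = -110$)
$- T{\left(-11 \right)} = \left(-1\right) \left(-110\right) = 110$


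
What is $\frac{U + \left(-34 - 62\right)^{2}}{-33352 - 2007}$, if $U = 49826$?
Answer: $- \frac{59042}{35359} \approx -1.6698$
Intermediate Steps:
$\frac{U + \left(-34 - 62\right)^{2}}{-33352 - 2007} = \frac{49826 + \left(-34 - 62\right)^{2}}{-33352 - 2007} = \frac{49826 + \left(-96\right)^{2}}{-35359} = \left(49826 + 9216\right) \left(- \frac{1}{35359}\right) = 59042 \left(- \frac{1}{35359}\right) = - \frac{59042}{35359}$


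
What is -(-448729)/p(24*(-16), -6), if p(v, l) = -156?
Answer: -448729/156 ≈ -2876.5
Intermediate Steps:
-(-448729)/p(24*(-16), -6) = -(-448729)/(-156) = -(-448729)*(-1)/156 = -1*448729/156 = -448729/156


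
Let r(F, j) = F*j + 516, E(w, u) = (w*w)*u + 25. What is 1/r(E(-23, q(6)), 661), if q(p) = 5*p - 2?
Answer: 1/9807773 ≈ 1.0196e-7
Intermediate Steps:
q(p) = -2 + 5*p
E(w, u) = 25 + u*w**2 (E(w, u) = w**2*u + 25 = u*w**2 + 25 = 25 + u*w**2)
r(F, j) = 516 + F*j
1/r(E(-23, q(6)), 661) = 1/(516 + (25 + (-2 + 5*6)*(-23)**2)*661) = 1/(516 + (25 + (-2 + 30)*529)*661) = 1/(516 + (25 + 28*529)*661) = 1/(516 + (25 + 14812)*661) = 1/(516 + 14837*661) = 1/(516 + 9807257) = 1/9807773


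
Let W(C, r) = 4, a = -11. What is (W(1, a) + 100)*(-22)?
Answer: -2288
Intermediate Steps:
(W(1, a) + 100)*(-22) = (4 + 100)*(-22) = 104*(-22) = -2288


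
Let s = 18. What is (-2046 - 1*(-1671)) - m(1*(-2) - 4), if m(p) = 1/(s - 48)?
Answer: -11249/30 ≈ -374.97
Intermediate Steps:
m(p) = -1/30 (m(p) = 1/(18 - 48) = 1/(-30) = -1/30)
(-2046 - 1*(-1671)) - m(1*(-2) - 4) = (-2046 - 1*(-1671)) - 1*(-1/30) = (-2046 + 1671) + 1/30 = -375 + 1/30 = -11249/30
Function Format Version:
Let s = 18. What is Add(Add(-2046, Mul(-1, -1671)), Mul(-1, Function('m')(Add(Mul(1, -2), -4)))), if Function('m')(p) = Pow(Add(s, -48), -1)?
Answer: Rational(-11249, 30) ≈ -374.97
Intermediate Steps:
Function('m')(p) = Rational(-1, 30) (Function('m')(p) = Pow(Add(18, -48), -1) = Pow(-30, -1) = Rational(-1, 30))
Add(Add(-2046, Mul(-1, -1671)), Mul(-1, Function('m')(Add(Mul(1, -2), -4)))) = Add(Add(-2046, Mul(-1, -1671)), Mul(-1, Rational(-1, 30))) = Add(Add(-2046, 1671), Rational(1, 30)) = Add(-375, Rational(1, 30)) = Rational(-11249, 30)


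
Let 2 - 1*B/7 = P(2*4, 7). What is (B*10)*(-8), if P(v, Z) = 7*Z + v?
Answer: 30800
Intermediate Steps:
P(v, Z) = v + 7*Z
B = -385 (B = 14 - 7*(2*4 + 7*7) = 14 - 7*(8 + 49) = 14 - 7*57 = 14 - 399 = -385)
(B*10)*(-8) = -385*10*(-8) = -3850*(-8) = 30800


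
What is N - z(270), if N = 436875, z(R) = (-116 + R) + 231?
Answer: 436490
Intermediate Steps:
z(R) = 115 + R
N - z(270) = 436875 - (115 + 270) = 436875 - 1*385 = 436875 - 385 = 436490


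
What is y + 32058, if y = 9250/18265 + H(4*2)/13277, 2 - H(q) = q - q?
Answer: 1554865812854/48500881 ≈ 32059.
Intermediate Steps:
H(q) = 2 (H(q) = 2 - (q - q) = 2 - 1*0 = 2 + 0 = 2)
y = 24569756/48500881 (y = 9250/18265 + 2/13277 = 9250*(1/18265) + 2*(1/13277) = 1850/3653 + 2/13277 = 24569756/48500881 ≈ 0.50658)
y + 32058 = 24569756/48500881 + 32058 = 1554865812854/48500881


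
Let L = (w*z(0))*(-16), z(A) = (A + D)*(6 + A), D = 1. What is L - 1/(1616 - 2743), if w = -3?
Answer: 324577/1127 ≈ 288.00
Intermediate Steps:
z(A) = (1 + A)*(6 + A) (z(A) = (A + 1)*(6 + A) = (1 + A)*(6 + A))
L = 288 (L = -3*(6 + 0² + 7*0)*(-16) = -3*(6 + 0 + 0)*(-16) = -3*6*(-16) = -18*(-16) = 288)
L - 1/(1616 - 2743) = 288 - 1/(1616 - 2743) = 288 - 1/(-1127) = 288 - 1*(-1/1127) = 288 + 1/1127 = 324577/1127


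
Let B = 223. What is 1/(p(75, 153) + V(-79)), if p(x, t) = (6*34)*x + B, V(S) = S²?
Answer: 1/21764 ≈ 4.5947e-5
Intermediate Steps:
p(x, t) = 223 + 204*x (p(x, t) = (6*34)*x + 223 = 204*x + 223 = 223 + 204*x)
1/(p(75, 153) + V(-79)) = 1/((223 + 204*75) + (-79)²) = 1/((223 + 15300) + 6241) = 1/(15523 + 6241) = 1/21764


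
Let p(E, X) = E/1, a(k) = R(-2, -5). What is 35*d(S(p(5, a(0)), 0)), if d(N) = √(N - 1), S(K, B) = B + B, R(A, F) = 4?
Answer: 35*I ≈ 35.0*I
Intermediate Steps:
a(k) = 4
p(E, X) = E (p(E, X) = E*1 = E)
S(K, B) = 2*B
d(N) = √(-1 + N)
35*d(S(p(5, a(0)), 0)) = 35*√(-1 + 2*0) = 35*√(-1 + 0) = 35*√(-1) = 35*I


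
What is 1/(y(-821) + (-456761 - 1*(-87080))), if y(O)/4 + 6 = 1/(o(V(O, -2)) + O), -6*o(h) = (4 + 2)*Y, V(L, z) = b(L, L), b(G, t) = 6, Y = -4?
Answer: -817/302048989 ≈ -2.7049e-6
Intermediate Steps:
V(L, z) = 6
o(h) = 4 (o(h) = -(4 + 2)*(-4)/6 = -(-4) = -1/6*(-24) = 4)
y(O) = -24 + 4/(4 + O)
1/(y(-821) + (-456761 - 1*(-87080))) = 1/(4*(-23 - 6*(-821))/(4 - 821) + (-456761 - 1*(-87080))) = 1/(4*(-23 + 4926)/(-817) + (-456761 + 87080)) = 1/(4*(-1/817)*4903 - 369681) = 1/(-19612/817 - 369681) = 1/(-302048989/817) = -817/302048989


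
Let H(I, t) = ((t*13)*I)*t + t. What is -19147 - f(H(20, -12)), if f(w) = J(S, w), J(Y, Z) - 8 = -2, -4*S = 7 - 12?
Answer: -19153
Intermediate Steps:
S = 5/4 (S = -(7 - 12)/4 = -¼*(-5) = 5/4 ≈ 1.2500)
H(I, t) = t + 13*I*t² (H(I, t) = ((13*t)*I)*t + t = (13*I*t)*t + t = 13*I*t² + t = t + 13*I*t²)
J(Y, Z) = 6 (J(Y, Z) = 8 - 2 = 6)
f(w) = 6
-19147 - f(H(20, -12)) = -19147 - 1*6 = -19147 - 6 = -19153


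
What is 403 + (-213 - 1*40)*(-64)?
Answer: 16595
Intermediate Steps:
403 + (-213 - 1*40)*(-64) = 403 + (-213 - 40)*(-64) = 403 - 253*(-64) = 403 + 16192 = 16595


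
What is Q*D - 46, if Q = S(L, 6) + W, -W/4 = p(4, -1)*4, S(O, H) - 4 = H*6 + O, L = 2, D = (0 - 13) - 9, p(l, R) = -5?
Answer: -2730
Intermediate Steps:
D = -22 (D = -13 - 9 = -22)
S(O, H) = 4 + O + 6*H (S(O, H) = 4 + (H*6 + O) = 4 + (6*H + O) = 4 + (O + 6*H) = 4 + O + 6*H)
W = 80 (W = -(-20)*4 = -4*(-20) = 80)
Q = 122 (Q = (4 + 2 + 6*6) + 80 = (4 + 2 + 36) + 80 = 42 + 80 = 122)
Q*D - 46 = 122*(-22) - 46 = -2684 - 46 = -2730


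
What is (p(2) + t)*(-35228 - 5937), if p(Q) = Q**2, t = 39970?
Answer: -1645529710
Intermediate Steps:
(p(2) + t)*(-35228 - 5937) = (2**2 + 39970)*(-35228 - 5937) = (4 + 39970)*(-41165) = 39974*(-41165) = -1645529710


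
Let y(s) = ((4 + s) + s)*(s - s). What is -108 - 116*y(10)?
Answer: -108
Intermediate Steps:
y(s) = 0 (y(s) = (4 + 2*s)*0 = 0)
-108 - 116*y(10) = -108 - 116*0 = -108 + 0 = -108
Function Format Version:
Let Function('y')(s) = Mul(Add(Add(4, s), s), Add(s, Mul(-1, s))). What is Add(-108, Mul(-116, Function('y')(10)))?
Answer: -108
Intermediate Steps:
Function('y')(s) = 0 (Function('y')(s) = Mul(Add(4, Mul(2, s)), 0) = 0)
Add(-108, Mul(-116, Function('y')(10))) = Add(-108, Mul(-116, 0)) = Add(-108, 0) = -108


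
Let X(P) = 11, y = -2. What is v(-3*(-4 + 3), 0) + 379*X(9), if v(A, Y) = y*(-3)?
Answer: 4175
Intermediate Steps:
v(A, Y) = 6 (v(A, Y) = -2*(-3) = 6)
v(-3*(-4 + 3), 0) + 379*X(9) = 6 + 379*11 = 6 + 4169 = 4175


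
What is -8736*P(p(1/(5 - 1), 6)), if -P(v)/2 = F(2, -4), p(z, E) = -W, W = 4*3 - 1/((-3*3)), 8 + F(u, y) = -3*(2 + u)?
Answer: -349440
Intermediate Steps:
F(u, y) = -14 - 3*u (F(u, y) = -8 - 3*(2 + u) = -8 + (-6 - 3*u) = -14 - 3*u)
W = 109/9 (W = 12 - 1/(-9) = 12 - 1*(-⅑) = 12 + ⅑ = 109/9 ≈ 12.111)
p(z, E) = -109/9 (p(z, E) = -1*109/9 = -109/9)
P(v) = 40 (P(v) = -2*(-14 - 3*2) = -2*(-14 - 6) = -2*(-20) = 40)
-8736*P(p(1/(5 - 1), 6)) = -8736*40 = -349440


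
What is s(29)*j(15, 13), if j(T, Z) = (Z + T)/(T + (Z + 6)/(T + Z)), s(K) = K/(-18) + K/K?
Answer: -4312/3951 ≈ -1.0914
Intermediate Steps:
s(K) = 1 - K/18 (s(K) = K*(-1/18) + 1 = -K/18 + 1 = 1 - K/18)
j(T, Z) = (T + Z)/(T + (6 + Z)/(T + Z))
s(29)*j(15, 13) = (1 - 1/18*29)*((15 + 13)²/(6 + 13 + 15² + 15*13)) = (1 - 29/18)*(28²/(6 + 13 + 225 + 195)) = -4312/(9*439) = -11/18*784/439 = -4312/3951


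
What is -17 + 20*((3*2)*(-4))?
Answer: -497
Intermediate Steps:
-17 + 20*((3*2)*(-4)) = -17 + 20*(6*(-4)) = -17 + 20*(-24) = -17 - 480 = -497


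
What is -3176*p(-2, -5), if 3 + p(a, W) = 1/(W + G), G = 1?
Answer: 10322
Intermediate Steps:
p(a, W) = -3 + 1/(1 + W) (p(a, W) = -3 + 1/(W + 1) = -3 + 1/(1 + W))
-3176*p(-2, -5) = -3176*(-2 - 3*(-5))/(1 - 5) = -3176*(-2 + 15)/(-4) = -(-794)*13 = -3176*(-13/4) = 10322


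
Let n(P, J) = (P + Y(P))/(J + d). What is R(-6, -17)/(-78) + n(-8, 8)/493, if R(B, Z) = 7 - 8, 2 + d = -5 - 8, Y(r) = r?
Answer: 4699/269178 ≈ 0.017457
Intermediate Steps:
d = -15 (d = -2 + (-5 - 8) = -2 - 13 = -15)
R(B, Z) = -1
n(P, J) = 2*P/(-15 + J) (n(P, J) = (P + P)/(J - 15) = (2*P)/(-15 + J) = 2*P/(-15 + J))
R(-6, -17)/(-78) + n(-8, 8)/493 = -1/(-78) + (2*(-8)/(-15 + 8))/493 = -1*(-1/78) + (2*(-8)/(-7))*(1/493) = 1/78 + (2*(-8)*(-⅐))*(1/493) = 1/78 + (16/7)*(1/493) = 1/78 + 16/3451 = 4699/269178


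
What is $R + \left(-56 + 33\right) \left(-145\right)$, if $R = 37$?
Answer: $3372$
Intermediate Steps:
$R + \left(-56 + 33\right) \left(-145\right) = 37 + \left(-56 + 33\right) \left(-145\right) = 37 - -3335 = 37 + 3335 = 3372$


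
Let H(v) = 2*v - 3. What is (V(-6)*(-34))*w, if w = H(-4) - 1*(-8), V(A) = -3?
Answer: -306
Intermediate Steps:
H(v) = -3 + 2*v
w = -3 (w = (-3 + 2*(-4)) - 1*(-8) = (-3 - 8) + 8 = -11 + 8 = -3)
(V(-6)*(-34))*w = -3*(-34)*(-3) = 102*(-3) = -306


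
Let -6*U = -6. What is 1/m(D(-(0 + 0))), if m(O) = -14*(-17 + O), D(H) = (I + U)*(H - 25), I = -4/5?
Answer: 1/308 ≈ 0.0032468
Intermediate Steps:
I = -⅘ (I = -4*⅕ = -⅘ ≈ -0.80000)
U = 1 (U = -⅙*(-6) = 1)
D(H) = -5 + H/5 (D(H) = (-⅘ + 1)*(H - 25) = (-25 + H)/5 = -5 + H/5)
m(O) = 238 - 14*O
1/m(D(-(0 + 0))) = 1/(238 - 14*(-5 + (-(0 + 0))/5)) = 1/(238 - 14*(-5 + (-1*0)/5)) = 1/(238 - 14*(-5 + (⅕)*0)) = 1/(238 - 14*(-5 + 0)) = 1/(238 - 14*(-5)) = 1/(238 + 70) = 1/308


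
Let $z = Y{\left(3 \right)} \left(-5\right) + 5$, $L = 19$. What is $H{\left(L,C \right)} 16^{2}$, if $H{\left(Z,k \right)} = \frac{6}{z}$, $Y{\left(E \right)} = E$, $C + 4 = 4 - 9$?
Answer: $- \frac{768}{5} \approx -153.6$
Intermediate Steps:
$C = -9$ ($C = -4 + \left(4 - 9\right) = -4 - 5 = -9$)
$z = -10$ ($z = 3 \left(-5\right) + 5 = -15 + 5 = -10$)
$H{\left(Z,k \right)} = - \frac{3}{5}$ ($H{\left(Z,k \right)} = \frac{6}{-10} = 6 \left(- \frac{1}{10}\right) = - \frac{3}{5}$)
$H{\left(L,C \right)} 16^{2} = - \frac{3 \cdot 16^{2}}{5} = \left(- \frac{3}{5}\right) 256 = - \frac{768}{5}$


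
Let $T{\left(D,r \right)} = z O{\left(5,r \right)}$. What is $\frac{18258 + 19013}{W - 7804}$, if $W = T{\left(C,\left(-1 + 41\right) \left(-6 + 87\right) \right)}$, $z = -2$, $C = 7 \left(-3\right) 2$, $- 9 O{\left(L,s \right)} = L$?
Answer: $- \frac{25803}{5402} \approx -4.7766$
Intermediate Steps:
$O{\left(L,s \right)} = - \frac{L}{9}$
$C = -42$ ($C = \left(-21\right) 2 = -42$)
$T{\left(D,r \right)} = \frac{10}{9}$ ($T{\left(D,r \right)} = - 2 \left(\left(- \frac{1}{9}\right) 5\right) = \left(-2\right) \left(- \frac{5}{9}\right) = \frac{10}{9}$)
$W = \frac{10}{9} \approx 1.1111$
$\frac{18258 + 19013}{W - 7804} = \frac{18258 + 19013}{\frac{10}{9} - 7804} = \frac{37271}{- \frac{70226}{9}} = 37271 \left(- \frac{9}{70226}\right) = - \frac{25803}{5402}$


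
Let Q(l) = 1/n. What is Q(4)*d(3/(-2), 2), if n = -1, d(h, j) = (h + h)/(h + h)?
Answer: -1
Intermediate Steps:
d(h, j) = 1 (d(h, j) = (2*h)/((2*h)) = (2*h)*(1/(2*h)) = 1)
Q(l) = -1 (Q(l) = 1/(-1) = -1)
Q(4)*d(3/(-2), 2) = -1*1 = -1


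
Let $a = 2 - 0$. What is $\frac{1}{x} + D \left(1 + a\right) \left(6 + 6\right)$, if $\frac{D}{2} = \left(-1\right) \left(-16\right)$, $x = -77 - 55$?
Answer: $\frac{152063}{132} \approx 1152.0$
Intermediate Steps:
$x = -132$
$a = 2$ ($a = 2 + 0 = 2$)
$D = 32$ ($D = 2 \left(\left(-1\right) \left(-16\right)\right) = 2 \cdot 16 = 32$)
$\frac{1}{x} + D \left(1 + a\right) \left(6 + 6\right) = \frac{1}{-132} + 32 \left(1 + 2\right) \left(6 + 6\right) = - \frac{1}{132} + 32 \cdot 3 \cdot 12 = - \frac{1}{132} + 32 \cdot 36 = - \frac{1}{132} + 1152 = \frac{152063}{132}$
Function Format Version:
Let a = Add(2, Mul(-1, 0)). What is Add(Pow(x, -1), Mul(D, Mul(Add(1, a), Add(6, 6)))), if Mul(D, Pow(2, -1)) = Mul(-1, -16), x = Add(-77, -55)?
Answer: Rational(152063, 132) ≈ 1152.0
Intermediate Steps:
x = -132
a = 2 (a = Add(2, 0) = 2)
D = 32 (D = Mul(2, Mul(-1, -16)) = Mul(2, 16) = 32)
Add(Pow(x, -1), Mul(D, Mul(Add(1, a), Add(6, 6)))) = Add(Pow(-132, -1), Mul(32, Mul(Add(1, 2), Add(6, 6)))) = Add(Rational(-1, 132), Mul(32, Mul(3, 12))) = Add(Rational(-1, 132), Mul(32, 36)) = Add(Rational(-1, 132), 1152) = Rational(152063, 132)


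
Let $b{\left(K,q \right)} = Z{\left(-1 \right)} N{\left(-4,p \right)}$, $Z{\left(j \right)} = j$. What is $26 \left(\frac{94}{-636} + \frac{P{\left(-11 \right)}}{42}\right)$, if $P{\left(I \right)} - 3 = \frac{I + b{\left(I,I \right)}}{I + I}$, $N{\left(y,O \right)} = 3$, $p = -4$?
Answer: $- \frac{19487}{12243} \approx -1.5917$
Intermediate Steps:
$b{\left(K,q \right)} = -3$ ($b{\left(K,q \right)} = \left(-1\right) 3 = -3$)
$P{\left(I \right)} = 3 + \frac{-3 + I}{2 I}$ ($P{\left(I \right)} = 3 + \frac{I - 3}{I + I} = 3 + \frac{-3 + I}{2 I}$)
$26 \left(\frac{94}{-636} + \frac{P{\left(-11 \right)}}{42}\right) = 26 \left(\frac{94}{-636} + \frac{\frac{1}{2} \frac{1}{-11} \left(-3 + 7 \left(-11\right)\right)}{42}\right) = 26 \left(94 \left(- \frac{1}{636}\right) + \frac{1}{2} \left(- \frac{1}{11}\right) \left(-3 - 77\right) \frac{1}{42}\right) = 26 \left(- \frac{47}{318} + \frac{1}{2} \left(- \frac{1}{11}\right) \left(-80\right) \frac{1}{42}\right) = 26 \left(- \frac{47}{318} + \frac{40}{11} \cdot \frac{1}{42}\right) = 26 \left(- \frac{47}{318} + \frac{20}{231}\right) = 26 \left(- \frac{1499}{24486}\right) = - \frac{19487}{12243}$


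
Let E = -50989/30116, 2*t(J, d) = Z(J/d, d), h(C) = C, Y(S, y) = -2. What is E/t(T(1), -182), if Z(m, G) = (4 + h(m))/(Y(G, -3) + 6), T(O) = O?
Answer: -18559996/5473583 ≈ -3.3908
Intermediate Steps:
Z(m, G) = 1 + m/4 (Z(m, G) = (4 + m)/(-2 + 6) = (4 + m)/4 = (4 + m)*(1/4) = 1 + m/4)
t(J, d) = 1/2 + J/(8*d) (t(J, d) = (1 + (J/d)/4)/2 = (1 + J/(4*d))/2 = 1/2 + J/(8*d))
E = -50989/30116 ≈ -1.6931
E/t(T(1), -182) = -50989*(-1456/(1 + 4*(-182)))/30116 = -50989*(-1456/(1 - 728))/30116 = -50989/(30116*((1/8)*(-1/182)*(-727))) = -50989/(30116*727/1456) = -50989/30116*1456/727 = -18559996/5473583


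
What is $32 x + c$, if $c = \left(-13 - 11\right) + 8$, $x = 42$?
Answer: $1328$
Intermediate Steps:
$c = -16$ ($c = -24 + 8 = -16$)
$32 x + c = 32 \cdot 42 - 16 = 1344 - 16 = 1328$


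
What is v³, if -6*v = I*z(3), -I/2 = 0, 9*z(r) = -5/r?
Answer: 0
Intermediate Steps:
z(r) = -5/(9*r) (z(r) = (-5/r)/9 = -5/(9*r))
I = 0 (I = -2*0 = 0)
v = 0 (v = -0*(-5/9/3) = -0*(-5/9*⅓) = -0*(-5)/27 = -⅙*0 = 0)
v³ = 0³ = 0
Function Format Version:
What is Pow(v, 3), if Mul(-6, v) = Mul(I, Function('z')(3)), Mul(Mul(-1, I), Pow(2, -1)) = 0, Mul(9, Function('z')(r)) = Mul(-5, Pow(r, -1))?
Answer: 0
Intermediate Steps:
Function('z')(r) = Mul(Rational(-5, 9), Pow(r, -1)) (Function('z')(r) = Mul(Rational(1, 9), Mul(-5, Pow(r, -1))) = Mul(Rational(-5, 9), Pow(r, -1)))
I = 0 (I = Mul(-2, 0) = 0)
v = 0 (v = Mul(Rational(-1, 6), Mul(0, Mul(Rational(-5, 9), Pow(3, -1)))) = Mul(Rational(-1, 6), Mul(0, Mul(Rational(-5, 9), Rational(1, 3)))) = Mul(Rational(-1, 6), Mul(0, Rational(-5, 27))) = Mul(Rational(-1, 6), 0) = 0)
Pow(v, 3) = Pow(0, 3) = 0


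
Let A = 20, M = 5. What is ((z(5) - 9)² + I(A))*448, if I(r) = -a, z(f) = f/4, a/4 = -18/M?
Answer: 166796/5 ≈ 33359.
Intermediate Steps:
a = -72/5 (a = 4*(-18/5) = -72/5 ≈ -14.400)
z(f) = f/4 (z(f) = f*(¼) = f/4)
I(r) = 72/5 (I(r) = -1*(-72/5) = 72/5)
((z(5) - 9)² + I(A))*448 = (((¼)*5 - 9)² + 72/5)*448 = ((5/4 - 9)² + 72/5)*448 = ((-31/4)² + 72/5)*448 = (961/16 + 72/5)*448 = (5957/80)*448 = 166796/5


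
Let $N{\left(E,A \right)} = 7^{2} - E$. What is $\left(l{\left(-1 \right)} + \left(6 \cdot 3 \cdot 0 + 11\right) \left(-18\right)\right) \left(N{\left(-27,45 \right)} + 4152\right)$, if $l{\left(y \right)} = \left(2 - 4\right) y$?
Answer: $-828688$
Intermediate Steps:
$l{\left(y \right)} = - 2 y$
$N{\left(E,A \right)} = 49 - E$
$\left(l{\left(-1 \right)} + \left(6 \cdot 3 \cdot 0 + 11\right) \left(-18\right)\right) \left(N{\left(-27,45 \right)} + 4152\right) = \left(\left(-2\right) \left(-1\right) + \left(6 \cdot 3 \cdot 0 + 11\right) \left(-18\right)\right) \left(\left(49 - -27\right) + 4152\right) = \left(2 + \left(18 \cdot 0 + 11\right) \left(-18\right)\right) \left(\left(49 + 27\right) + 4152\right) = \left(2 + \left(0 + 11\right) \left(-18\right)\right) \left(76 + 4152\right) = \left(2 + 11 \left(-18\right)\right) 4228 = \left(2 - 198\right) 4228 = \left(-196\right) 4228 = -828688$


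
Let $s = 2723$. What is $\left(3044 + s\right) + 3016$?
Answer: $8783$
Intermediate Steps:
$\left(3044 + s\right) + 3016 = \left(3044 + 2723\right) + 3016 = 5767 + 3016 = 8783$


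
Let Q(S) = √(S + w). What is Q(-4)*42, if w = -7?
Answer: 42*I*√11 ≈ 139.3*I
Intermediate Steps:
Q(S) = √(-7 + S) (Q(S) = √(S - 7) = √(-7 + S))
Q(-4)*42 = √(-7 - 4)*42 = √(-11)*42 = (I*√11)*42 = 42*I*√11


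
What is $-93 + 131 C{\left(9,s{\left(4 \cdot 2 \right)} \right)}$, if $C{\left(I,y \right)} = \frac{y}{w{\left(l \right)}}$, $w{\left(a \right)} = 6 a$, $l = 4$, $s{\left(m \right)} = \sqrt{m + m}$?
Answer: $- \frac{427}{6} \approx -71.167$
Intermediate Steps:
$s{\left(m \right)} = \sqrt{2} \sqrt{m}$ ($s{\left(m \right)} = \sqrt{2 m} = \sqrt{2} \sqrt{m}$)
$C{\left(I,y \right)} = \frac{y}{24}$ ($C{\left(I,y \right)} = \frac{y}{6 \cdot 4} = \frac{y}{24}$)
$-93 + 131 C{\left(9,s{\left(4 \cdot 2 \right)} \right)} = -93 + 131 \frac{\sqrt{2} \sqrt{4 \cdot 2}}{24} = -93 + 131 \frac{\sqrt{2} \sqrt{8}}{24} = -93 + 131 \frac{\sqrt{2} \cdot 2 \sqrt{2}}{24} = -93 + 131 \cdot \frac{1}{24} \cdot 4 = -93 + 131 \cdot \frac{1}{6} = -93 + \frac{131}{6} = - \frac{427}{6}$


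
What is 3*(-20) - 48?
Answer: -108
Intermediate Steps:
3*(-20) - 48 = -60 - 48 = -108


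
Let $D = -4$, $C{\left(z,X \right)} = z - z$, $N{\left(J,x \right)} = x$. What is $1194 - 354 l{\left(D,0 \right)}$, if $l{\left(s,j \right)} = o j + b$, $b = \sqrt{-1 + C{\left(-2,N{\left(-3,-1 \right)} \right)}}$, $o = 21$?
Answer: $1194 - 354 i \approx 1194.0 - 354.0 i$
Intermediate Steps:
$C{\left(z,X \right)} = 0$
$b = i$ ($b = \sqrt{-1 + 0} = \sqrt{-1} = i \approx 1.0 i$)
$l{\left(s,j \right)} = i + 21 j$ ($l{\left(s,j \right)} = 21 j + i = i + 21 j$)
$1194 - 354 l{\left(D,0 \right)} = 1194 - 354 \left(i + 21 \cdot 0\right) = 1194 - 354 \left(i + 0\right) = 1194 - 354 i$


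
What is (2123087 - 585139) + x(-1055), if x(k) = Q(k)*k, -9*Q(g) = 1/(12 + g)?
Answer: 14436716821/9387 ≈ 1.5379e+6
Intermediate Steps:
Q(g) = -1/(9*(12 + g))
x(k) = -k/(108 + 9*k) (x(k) = (-1/(108 + 9*k))*k = -k/(108 + 9*k))
(2123087 - 585139) + x(-1055) = (2123087 - 585139) - 1*(-1055)/(108 + 9*(-1055)) = 1537948 - 1*(-1055)/(108 - 9495) = 1537948 - 1*(-1055)/(-9387) = 1537948 - 1*(-1055)*(-1/9387) = 1537948 - 1055/9387 = 14436716821/9387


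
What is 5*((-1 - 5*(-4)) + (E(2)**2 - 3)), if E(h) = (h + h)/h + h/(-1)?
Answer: 80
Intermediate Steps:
E(h) = 2 - h (E(h) = (2*h)/h + h*(-1) = 2 - h)
5*((-1 - 5*(-4)) + (E(2)**2 - 3)) = 5*((-1 - 5*(-4)) + ((2 - 1*2)**2 - 3)) = 5*((-1 + 20) + ((2 - 2)**2 - 3)) = 5*(19 + (0**2 - 3)) = 5*(19 + (0 - 3)) = 5*(19 - 3) = 5*16 = 80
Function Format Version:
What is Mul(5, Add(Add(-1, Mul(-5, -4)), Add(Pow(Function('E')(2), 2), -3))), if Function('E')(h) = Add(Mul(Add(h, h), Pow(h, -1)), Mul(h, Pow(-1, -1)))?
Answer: 80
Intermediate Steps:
Function('E')(h) = Add(2, Mul(-1, h)) (Function('E')(h) = Add(Mul(Mul(2, h), Pow(h, -1)), Mul(h, -1)) = Add(2, Mul(-1, h)))
Mul(5, Add(Add(-1, Mul(-5, -4)), Add(Pow(Function('E')(2), 2), -3))) = Mul(5, Add(Add(-1, Mul(-5, -4)), Add(Pow(Add(2, Mul(-1, 2)), 2), -3))) = Mul(5, Add(Add(-1, 20), Add(Pow(Add(2, -2), 2), -3))) = Mul(5, Add(19, Add(Pow(0, 2), -3))) = Mul(5, Add(19, Add(0, -3))) = Mul(5, Add(19, -3)) = Mul(5, 16) = 80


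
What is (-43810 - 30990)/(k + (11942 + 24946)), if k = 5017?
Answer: -880/493 ≈ -1.7850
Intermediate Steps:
(-43810 - 30990)/(k + (11942 + 24946)) = (-43810 - 30990)/(5017 + (11942 + 24946)) = -74800/(5017 + 36888) = -74800/41905 = -74800*1/41905 = -880/493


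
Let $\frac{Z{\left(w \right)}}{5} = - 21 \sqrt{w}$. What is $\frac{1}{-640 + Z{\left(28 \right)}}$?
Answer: $- \frac{32}{5045} + \frac{21 \sqrt{7}}{10090} \approx -0.00083639$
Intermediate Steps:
$Z{\left(w \right)} = - 105 \sqrt{w}$ ($Z{\left(w \right)} = 5 \left(- 21 \sqrt{w}\right) = - 105 \sqrt{w}$)
$\frac{1}{-640 + Z{\left(28 \right)}} = \frac{1}{-640 - 105 \sqrt{28}} = \frac{1}{-640 - 105 \cdot 2 \sqrt{7}} = \frac{1}{-640 - 210 \sqrt{7}}$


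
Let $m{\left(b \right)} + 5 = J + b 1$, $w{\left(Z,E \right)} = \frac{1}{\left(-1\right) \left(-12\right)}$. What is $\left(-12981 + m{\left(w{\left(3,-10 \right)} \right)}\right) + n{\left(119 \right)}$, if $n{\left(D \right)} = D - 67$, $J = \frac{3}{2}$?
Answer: $- \frac{155189}{12} \approx -12932.0$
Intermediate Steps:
$J = \frac{3}{2}$ ($J = 3 \cdot \frac{1}{2} = \frac{3}{2} \approx 1.5$)
$n{\left(D \right)} = -67 + D$
$w{\left(Z,E \right)} = \frac{1}{12}$
$m{\left(b \right)} = - \frac{7}{2} + b$ ($m{\left(b \right)} = -5 + \left(\frac{3}{2} + b 1\right) = -5 + \left(\frac{3}{2} + b\right) = - \frac{7}{2} + b$)
$\left(-12981 + m{\left(w{\left(3,-10 \right)} \right)}\right) + n{\left(119 \right)} = \left(-12981 + \left(- \frac{7}{2} + \frac{1}{12}\right)\right) + \left(-67 + 119\right) = \left(-12981 - \frac{41}{12}\right) + 52 = - \frac{155813}{12} + 52 = - \frac{155189}{12}$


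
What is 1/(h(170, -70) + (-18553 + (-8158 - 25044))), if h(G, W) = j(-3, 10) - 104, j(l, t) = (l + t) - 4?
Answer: -1/51856 ≈ -1.9284e-5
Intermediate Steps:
j(l, t) = -4 + l + t
h(G, W) = -101 (h(G, W) = (-4 - 3 + 10) - 104 = 3 - 104 = -101)
1/(h(170, -70) + (-18553 + (-8158 - 25044))) = 1/(-101 + (-18553 + (-8158 - 25044))) = 1/(-101 + (-18553 - 33202)) = 1/(-101 - 51755) = 1/(-51856) = -1/51856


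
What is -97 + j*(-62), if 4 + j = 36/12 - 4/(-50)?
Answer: -999/25 ≈ -39.960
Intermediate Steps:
j = -23/25 (j = -4 + (36/12 - 4/(-50)) = -4 + (36*(1/12) - 4*(-1/50)) = -4 + (3 + 2/25) = -4 + 77/25 = -23/25 ≈ -0.92000)
-97 + j*(-62) = -97 - 23/25*(-62) = -97 + 1426/25 = -999/25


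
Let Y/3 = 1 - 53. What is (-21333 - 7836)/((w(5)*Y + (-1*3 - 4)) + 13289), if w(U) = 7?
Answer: -29169/12190 ≈ -2.3929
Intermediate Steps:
Y = -156 (Y = 3*(1 - 53) = 3*(-52) = -156)
(-21333 - 7836)/((w(5)*Y + (-1*3 - 4)) + 13289) = (-21333 - 7836)/((7*(-156) + (-1*3 - 4)) + 13289) = -29169/((-1092 + (-3 - 4)) + 13289) = -29169/((-1092 - 7) + 13289) = -29169/(-1099 + 13289) = -29169/12190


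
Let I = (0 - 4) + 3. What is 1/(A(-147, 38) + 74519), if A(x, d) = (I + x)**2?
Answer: 1/96423 ≈ 1.0371e-5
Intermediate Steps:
I = -1 (I = -4 + 3 = -1)
A(x, d) = (-1 + x)**2
1/(A(-147, 38) + 74519) = 1/((-1 - 147)**2 + 74519) = 1/((-148)**2 + 74519) = 1/(21904 + 74519) = 1/96423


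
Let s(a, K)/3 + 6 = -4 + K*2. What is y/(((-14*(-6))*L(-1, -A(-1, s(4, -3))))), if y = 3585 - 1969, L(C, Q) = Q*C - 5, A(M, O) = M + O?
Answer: -202/567 ≈ -0.35626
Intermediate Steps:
s(a, K) = -30 + 6*K (s(a, K) = -18 + 3*(-4 + K*2) = -18 + 3*(-4 + 2*K) = -18 + (-12 + 6*K) = -30 + 6*K)
L(C, Q) = -5 + C*Q (L(C, Q) = C*Q - 5 = -5 + C*Q)
y = 1616
y/(((-14*(-6))*L(-1, -A(-1, s(4, -3))))) = 1616/(((-14*(-6))*(-5 - (-1)*(-1 + (-30 + 6*(-3)))))) = 1616/((84*(-5 - (-1)*(-1 + (-30 - 18))))) = 1616/((84*(-5 - (-1)*(-1 - 48)))) = 1616/((84*(-5 - (-1)*(-49)))) = 1616/((84*(-5 - 1*49))) = 1616/((84*(-5 - 49))) = 1616/((84*(-54))) = 1616/(-4536) = 1616*(-1/4536) = -202/567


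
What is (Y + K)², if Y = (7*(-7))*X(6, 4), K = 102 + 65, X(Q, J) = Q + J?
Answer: 104329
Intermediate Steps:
X(Q, J) = J + Q
K = 167
Y = -490 (Y = (7*(-7))*(4 + 6) = -49*10 = -490)
(Y + K)² = (-490 + 167)² = (-323)² = 104329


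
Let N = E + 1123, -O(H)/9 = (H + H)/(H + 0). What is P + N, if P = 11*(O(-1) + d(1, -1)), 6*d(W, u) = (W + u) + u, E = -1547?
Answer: -3743/6 ≈ -623.83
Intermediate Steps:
O(H) = -18 (O(H) = -9*(H + H)/(H + 0) = -9*2*H/H = -9*2 = -18)
d(W, u) = u/3 + W/6 (d(W, u) = ((W + u) + u)/6 = (W + 2*u)/6 = u/3 + W/6)
N = -424 (N = -1547 + 1123 = -424)
P = -1199/6 (P = 11*(-18 + ((⅓)*(-1) + (⅙)*1)) = 11*(-18 + (-⅓ + ⅙)) = 11*(-18 - ⅙) = 11*(-109/6) = -1199/6 ≈ -199.83)
P + N = -1199/6 - 424 = -3743/6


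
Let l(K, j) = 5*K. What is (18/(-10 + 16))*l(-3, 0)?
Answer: -45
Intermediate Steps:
(18/(-10 + 16))*l(-3, 0) = (18/(-10 + 16))*(5*(-3)) = (18/6)*(-15) = ((⅙)*18)*(-15) = 3*(-15) = -45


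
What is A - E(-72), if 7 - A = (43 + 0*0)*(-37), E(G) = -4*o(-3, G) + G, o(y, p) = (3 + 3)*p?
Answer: -58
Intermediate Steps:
o(y, p) = 6*p
E(G) = -23*G (E(G) = -24*G + G = -23*G)
A = 1598 (A = 7 - (43 + 0*0)*(-37) = 7 - (43 + 0)*(-37) = 7 - 43*(-37) = 7 - 1*(-1591) = 7 + 1591 = 1598)
A - E(-72) = 1598 - (-23)*(-72) = 1598 - 1*1656 = 1598 - 1656 = -58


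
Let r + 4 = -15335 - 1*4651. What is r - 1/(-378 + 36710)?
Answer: -726276681/36332 ≈ -19990.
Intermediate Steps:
r = -19990 (r = -4 + (-15335 - 1*4651) = -4 + (-15335 - 4651) = -4 - 19986 = -19990)
r - 1/(-378 + 36710) = -19990 - 1/(-378 + 36710) = -19990 - 1/36332 = -726276681/36332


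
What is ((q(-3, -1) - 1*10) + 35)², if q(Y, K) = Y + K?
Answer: 441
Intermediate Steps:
q(Y, K) = K + Y
((q(-3, -1) - 1*10) + 35)² = (((-1 - 3) - 1*10) + 35)² = ((-4 - 10) + 35)² = (-14 + 35)² = 21² = 441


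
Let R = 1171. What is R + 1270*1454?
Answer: 1847751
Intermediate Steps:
R + 1270*1454 = 1171 + 1270*1454 = 1171 + 1846580 = 1847751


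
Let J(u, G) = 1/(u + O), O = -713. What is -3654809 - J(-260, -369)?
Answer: -3556129156/973 ≈ -3.6548e+6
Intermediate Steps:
J(u, G) = 1/(-713 + u) (J(u, G) = 1/(u - 713) = 1/(-713 + u))
-3654809 - J(-260, -369) = -3654809 - 1/(-713 - 260) = -3654809 - 1/(-973) = -3654809 - 1*(-1/973) = -3654809 + 1/973 = -3556129156/973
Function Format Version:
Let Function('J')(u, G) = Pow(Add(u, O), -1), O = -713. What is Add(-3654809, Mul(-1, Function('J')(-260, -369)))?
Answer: Rational(-3556129156, 973) ≈ -3.6548e+6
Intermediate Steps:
Function('J')(u, G) = Pow(Add(-713, u), -1) (Function('J')(u, G) = Pow(Add(u, -713), -1) = Pow(Add(-713, u), -1))
Add(-3654809, Mul(-1, Function('J')(-260, -369))) = Add(-3654809, Mul(-1, Pow(Add(-713, -260), -1))) = Add(-3654809, Mul(-1, Pow(-973, -1))) = Add(-3654809, Mul(-1, Rational(-1, 973))) = Add(-3654809, Rational(1, 973)) = Rational(-3556129156, 973)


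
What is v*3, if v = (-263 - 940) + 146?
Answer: -3171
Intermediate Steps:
v = -1057 (v = -1203 + 146 = -1057)
v*3 = -1057*3 = -3171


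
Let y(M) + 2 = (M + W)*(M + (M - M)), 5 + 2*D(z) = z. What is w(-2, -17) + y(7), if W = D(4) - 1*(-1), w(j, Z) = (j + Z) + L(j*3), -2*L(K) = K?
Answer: 69/2 ≈ 34.500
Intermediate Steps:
D(z) = -5/2 + z/2
L(K) = -K/2
w(j, Z) = Z - j/2 (w(j, Z) = (j + Z) - j*3/2 = (Z + j) - 3*j/2 = Z - j/2)
W = 1/2 (W = (-5/2 + (1/2)*4) - 1*(-1) = (-5/2 + 2) + 1 = -1/2 + 1 = 1/2 ≈ 0.50000)
y(M) = -2 + M*(1/2 + M) (y(M) = -2 + (M + 1/2)*(M + (M - M)) = -2 + (1/2 + M)*(M + 0) = -2 + (1/2 + M)*M = -2 + M*(1/2 + M))
w(-2, -17) + y(7) = (-17 - 1/2*(-2)) + (-2 + 7**2 + (1/2)*7) = (-17 + 1) + (-2 + 49 + 7/2) = -16 + 101/2 = 69/2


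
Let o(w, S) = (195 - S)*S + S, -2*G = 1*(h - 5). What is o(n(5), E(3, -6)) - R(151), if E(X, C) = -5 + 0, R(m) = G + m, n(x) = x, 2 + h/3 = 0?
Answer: -2323/2 ≈ -1161.5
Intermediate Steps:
h = -6 (h = -6 + 3*0 = -6 + 0 = -6)
G = 11/2 (G = -(-6 - 5)/2 = -(-11)/2 = -1/2*(-11) = 11/2 ≈ 5.5000)
R(m) = 11/2 + m
E(X, C) = -5
o(w, S) = S + S*(195 - S) (o(w, S) = S*(195 - S) + S = S + S*(195 - S))
o(n(5), E(3, -6)) - R(151) = -5*(196 - 1*(-5)) - (11/2 + 151) = -5*(196 + 5) - 1*313/2 = -5*201 - 313/2 = -1005 - 313/2 = -2323/2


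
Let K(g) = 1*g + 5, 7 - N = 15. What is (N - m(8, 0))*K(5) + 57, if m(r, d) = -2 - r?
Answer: 77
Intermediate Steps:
N = -8 (N = 7 - 1*15 = 7 - 15 = -8)
K(g) = 5 + g (K(g) = g + 5 = 5 + g)
(N - m(8, 0))*K(5) + 57 = (-8 - (-2 - 1*8))*(5 + 5) + 57 = (-8 - (-2 - 8))*10 + 57 = (-8 - 1*(-10))*10 + 57 = (-8 + 10)*10 + 57 = 2*10 + 57 = 20 + 57 = 77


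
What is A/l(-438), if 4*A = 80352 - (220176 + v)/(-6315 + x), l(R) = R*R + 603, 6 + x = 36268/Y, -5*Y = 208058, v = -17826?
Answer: 8810864032793/84376203389742 ≈ 0.10442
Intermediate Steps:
Y = -208058/5 (Y = -⅕*208058 = -208058/5 ≈ -41612.)
x = -714844/104029 (x = -6 + 36268/(-208058/5) = -6 + 36268*(-5/208058) = -6 - 90670/104029 = -714844/104029 ≈ -6.8716)
l(R) = 603 + R² (l(R) = R² + 603 = 603 + R²)
A = 26432592098379/1315315958 (A = (80352 - (220176 - 17826)/(-6315 - 714844/104029))/4 = (80352 - 202350/(-657657979/104029))/4 = (80352 - 202350*(-104029)/657657979)/4 = (80352 - 1*(-21050268150/657657979))/4 = (80352 + 21050268150/657657979)/4 = (¼)*(52865184196758/657657979) = 26432592098379/1315315958 ≈ 20096.)
A/l(-438) = 26432592098379/(1315315958*(603 + (-438)²)) = 26432592098379/(1315315958*(603 + 191844)) = (26432592098379/1315315958)/192447 = (26432592098379/1315315958)*(1/192447) = 8810864032793/84376203389742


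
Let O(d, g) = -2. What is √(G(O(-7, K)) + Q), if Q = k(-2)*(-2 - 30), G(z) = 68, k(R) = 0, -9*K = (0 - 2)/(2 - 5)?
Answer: 2*√17 ≈ 8.2462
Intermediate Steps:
K = -2/27 (K = -(0 - 2)/(9*(2 - 5)) = -(-2)/(9*(-3)) = -(-2)*(-1)/(9*3) = -⅑*⅔ = -2/27 ≈ -0.074074)
Q = 0 (Q = 0*(-2 - 30) = 0*(-32) = 0)
√(G(O(-7, K)) + Q) = √(68 + 0) = √68 = 2*√17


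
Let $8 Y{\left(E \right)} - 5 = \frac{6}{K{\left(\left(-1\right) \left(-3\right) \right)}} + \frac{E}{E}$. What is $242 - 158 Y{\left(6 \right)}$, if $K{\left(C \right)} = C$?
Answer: $84$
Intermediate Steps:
$Y{\left(E \right)} = 1$ ($Y{\left(E \right)} = \frac{5}{8} + \frac{\frac{6}{\left(-1\right) \left(-3\right)} + \frac{E}{E}}{8} = \frac{5}{8} + \frac{\frac{6}{3} + 1}{8} = \frac{5}{8} + \frac{6 \cdot \frac{1}{3} + 1}{8} = \frac{5}{8} + \frac{2 + 1}{8} = \frac{5}{8} + \frac{1}{8} \cdot 3 = \frac{5}{8} + \frac{3}{8} = 1$)
$242 - 158 Y{\left(6 \right)} = 242 - 158 = 84$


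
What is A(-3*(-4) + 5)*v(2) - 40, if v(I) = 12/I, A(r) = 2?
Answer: -28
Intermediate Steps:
A(-3*(-4) + 5)*v(2) - 40 = 2*(12/2) - 40 = 2*(12*(1/2)) - 40 = 2*6 - 40 = 12 - 40 = -28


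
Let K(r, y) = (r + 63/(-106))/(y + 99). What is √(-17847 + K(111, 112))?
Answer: I*√8927485051434/22366 ≈ 133.59*I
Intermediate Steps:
K(r, y) = (-63/106 + r)/(99 + y) (K(r, y) = (r + 63*(-1/106))/(99 + y) = (r - 63/106)/(99 + y) = (-63/106 + r)/(99 + y))
√(-17847 + K(111, 112)) = √(-17847 + (-63/106 + 111)/(99 + 112)) = √(-17847 + (11703/106)/211) = √(-17847 + (1/211)*(11703/106)) = √(-17847 + 11703/22366) = √(-399154299/22366) = I*√8927485051434/22366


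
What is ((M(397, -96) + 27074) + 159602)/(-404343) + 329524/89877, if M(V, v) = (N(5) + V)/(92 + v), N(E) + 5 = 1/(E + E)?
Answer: 1552955387639/484548477480 ≈ 3.2050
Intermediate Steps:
N(E) = -5 + 1/(2*E) (N(E) = -5 + 1/(E + E) = -5 + 1/(2*E))
M(V, v) = (-49/10 + V)/(92 + v) (M(V, v) = ((-5 + (1/2)/5) + V)/(92 + v) = ((-5 + (1/2)*(1/5)) + V)/(92 + v) = ((-5 + 1/10) + V)/(92 + v) = (-49/10 + V)/(92 + v))
((M(397, -96) + 27074) + 159602)/(-404343) + 329524/89877 = (((-49/10 + 397)/(92 - 96) + 27074) + 159602)/(-404343) + 329524/89877 = (((3921/10)/(-4) + 27074) + 159602)*(-1/404343) + 329524*(1/89877) = ((-1/4*3921/10 + 27074) + 159602)*(-1/404343) + 329524/89877 = ((-3921/40 + 27074) + 159602)*(-1/404343) + 329524/89877 = (1079039/40 + 159602)*(-1/404343) + 329524/89877 = (7463119/40)*(-1/404343) + 329524/89877 = -7463119/16173720 + 329524/89877 = 1552955387639/484548477480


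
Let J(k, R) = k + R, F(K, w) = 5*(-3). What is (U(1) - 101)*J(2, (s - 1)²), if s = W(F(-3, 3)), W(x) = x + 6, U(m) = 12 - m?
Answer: -9180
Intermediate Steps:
F(K, w) = -15
W(x) = 6 + x
s = -9 (s = 6 - 15 = -9)
J(k, R) = R + k
(U(1) - 101)*J(2, (s - 1)²) = ((12 - 1*1) - 101)*((-9 - 1)² + 2) = ((12 - 1) - 101)*((-10)² + 2) = (11 - 101)*(100 + 2) = -90*102 = -9180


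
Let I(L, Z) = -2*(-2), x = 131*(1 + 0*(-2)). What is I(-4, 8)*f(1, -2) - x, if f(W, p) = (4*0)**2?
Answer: -131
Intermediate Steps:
x = 131 (x = 131*(1 + 0) = 131*1 = 131)
f(W, p) = 0 (f(W, p) = 0**2 = 0)
I(L, Z) = 4
I(-4, 8)*f(1, -2) - x = 4*0 - 1*131 = 0 - 131 = -131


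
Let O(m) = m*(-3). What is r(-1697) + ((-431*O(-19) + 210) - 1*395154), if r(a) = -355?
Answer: -419866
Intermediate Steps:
O(m) = -3*m
r(-1697) + ((-431*O(-19) + 210) - 1*395154) = -355 + ((-(-1293)*(-19) + 210) - 1*395154) = -355 + ((-431*57 + 210) - 395154) = -355 + ((-24567 + 210) - 395154) = -355 + (-24357 - 395154) = -355 - 419511 = -419866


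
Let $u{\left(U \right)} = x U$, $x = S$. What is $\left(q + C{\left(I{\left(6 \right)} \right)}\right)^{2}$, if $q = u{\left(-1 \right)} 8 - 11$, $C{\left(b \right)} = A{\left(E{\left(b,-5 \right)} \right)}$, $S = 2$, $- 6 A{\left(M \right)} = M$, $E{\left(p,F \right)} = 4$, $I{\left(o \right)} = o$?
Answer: $\frac{6889}{9} \approx 765.44$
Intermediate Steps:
$A{\left(M \right)} = - \frac{M}{6}$
$x = 2$
$C{\left(b \right)} = - \frac{2}{3}$ ($C{\left(b \right)} = \left(- \frac{1}{6}\right) 4 = - \frac{2}{3}$)
$u{\left(U \right)} = 2 U$
$q = -27$ ($q = 2 \left(-1\right) 8 - 11 = \left(-2\right) 8 - 11 = -16 - 11 = -27$)
$\left(q + C{\left(I{\left(6 \right)} \right)}\right)^{2} = \left(-27 - \frac{2}{3}\right)^{2} = \left(- \frac{83}{3}\right)^{2} = \frac{6889}{9}$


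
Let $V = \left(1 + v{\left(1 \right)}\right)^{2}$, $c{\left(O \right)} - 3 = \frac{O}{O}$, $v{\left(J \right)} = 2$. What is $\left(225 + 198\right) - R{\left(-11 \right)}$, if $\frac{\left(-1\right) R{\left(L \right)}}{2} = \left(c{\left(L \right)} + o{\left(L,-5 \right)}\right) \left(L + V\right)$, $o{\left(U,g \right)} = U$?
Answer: $451$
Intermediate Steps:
$c{\left(O \right)} = 4$ ($c{\left(O \right)} = 3 + \frac{O}{O} = 3 + 1 = 4$)
$V = 9$ ($V = \left(1 + 2\right)^{2} = 3^{2} = 9$)
$R{\left(L \right)} = - 2 \left(4 + L\right) \left(9 + L\right)$ ($R{\left(L \right)} = - 2 \left(4 + L\right) \left(L + 9\right) = - 2 \left(4 + L\right) \left(9 + L\right)$)
$\left(225 + 198\right) - R{\left(-11 \right)} = \left(225 + 198\right) - \left(-72 - -286 - 2 \left(-11\right)^{2}\right) = 423 - \left(-72 + 286 - 242\right) = 423 - -28 = 423 + 28 = 451$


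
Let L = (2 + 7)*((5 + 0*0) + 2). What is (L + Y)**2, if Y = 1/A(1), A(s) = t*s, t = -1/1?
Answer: 3844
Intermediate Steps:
t = -1 (t = -1*1 = -1)
A(s) = -s
Y = -1 (Y = 1/(-1*1) = 1/(-1) = -1)
L = 63 (L = 9*((5 + 0) + 2) = 9*(5 + 2) = 9*7 = 63)
(L + Y)**2 = (63 - 1)**2 = 62**2 = 3844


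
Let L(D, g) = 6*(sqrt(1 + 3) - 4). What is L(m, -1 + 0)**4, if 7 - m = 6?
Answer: 20736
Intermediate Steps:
m = 1 (m = 7 - 1*6 = 7 - 6 = 1)
L(D, g) = -12 (L(D, g) = 6*(sqrt(4) - 4) = 6*(2 - 4) = 6*(-2) = -12)
L(m, -1 + 0)**4 = (-12)**4 = 20736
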